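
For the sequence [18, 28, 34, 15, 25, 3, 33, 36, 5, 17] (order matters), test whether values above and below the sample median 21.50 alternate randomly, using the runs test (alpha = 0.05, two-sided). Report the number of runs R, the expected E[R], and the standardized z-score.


Step 1: Compute median = 21.50; label A = above, B = below.
Labels in order: BAABABAABB  (n_A = 5, n_B = 5)
Step 2: Count runs R = 7.
Step 3: Under H0 (random ordering), E[R] = 2*n_A*n_B/(n_A+n_B) + 1 = 2*5*5/10 + 1 = 6.0000.
        Var[R] = 2*n_A*n_B*(2*n_A*n_B - n_A - n_B) / ((n_A+n_B)^2 * (n_A+n_B-1)) = 2000/900 = 2.2222.
        SD[R] = 1.4907.
Step 4: Continuity-corrected z = (R - 0.5 - E[R]) / SD[R] = (7 - 0.5 - 6.0000) / 1.4907 = 0.3354.
Step 5: Two-sided p-value via normal approximation = 2*(1 - Phi(|z|)) = 0.737316.
Step 6: alpha = 0.05. fail to reject H0.

R = 7, z = 0.3354, p = 0.737316, fail to reject H0.


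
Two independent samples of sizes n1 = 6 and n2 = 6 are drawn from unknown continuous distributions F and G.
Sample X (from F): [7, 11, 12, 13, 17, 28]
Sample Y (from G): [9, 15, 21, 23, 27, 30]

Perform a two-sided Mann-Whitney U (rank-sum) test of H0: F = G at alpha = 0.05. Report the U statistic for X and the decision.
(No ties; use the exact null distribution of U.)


Step 1: Combine and sort all 12 observations; assign midranks.
sorted (value, group): (7,X), (9,Y), (11,X), (12,X), (13,X), (15,Y), (17,X), (21,Y), (23,Y), (27,Y), (28,X), (30,Y)
ranks: 7->1, 9->2, 11->3, 12->4, 13->5, 15->6, 17->7, 21->8, 23->9, 27->10, 28->11, 30->12
Step 2: Rank sum for X: R1 = 1 + 3 + 4 + 5 + 7 + 11 = 31.
Step 3: U_X = R1 - n1(n1+1)/2 = 31 - 6*7/2 = 31 - 21 = 10.
       U_Y = n1*n2 - U_X = 36 - 10 = 26.
Step 4: No ties, so the exact null distribution of U (based on enumerating the C(12,6) = 924 equally likely rank assignments) gives the two-sided p-value.
Step 5: p-value = 0.240260; compare to alpha = 0.05. fail to reject H0.

U_X = 10, p = 0.240260, fail to reject H0 at alpha = 0.05.


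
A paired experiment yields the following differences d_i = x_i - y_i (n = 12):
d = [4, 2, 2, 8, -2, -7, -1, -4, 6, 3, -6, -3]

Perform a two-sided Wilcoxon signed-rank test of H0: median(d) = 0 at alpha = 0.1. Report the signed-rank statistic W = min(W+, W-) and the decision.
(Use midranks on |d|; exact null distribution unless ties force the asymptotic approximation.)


Step 1: Drop any zero differences (none here) and take |d_i|.
|d| = [4, 2, 2, 8, 2, 7, 1, 4, 6, 3, 6, 3]
Step 2: Midrank |d_i| (ties get averaged ranks).
ranks: |4|->7.5, |2|->3, |2|->3, |8|->12, |2|->3, |7|->11, |1|->1, |4|->7.5, |6|->9.5, |3|->5.5, |6|->9.5, |3|->5.5
Step 3: Attach original signs; sum ranks with positive sign and with negative sign.
W+ = 7.5 + 3 + 3 + 12 + 9.5 + 5.5 = 40.5
W- = 3 + 11 + 1 + 7.5 + 9.5 + 5.5 = 37.5
(Check: W+ + W- = 78 should equal n(n+1)/2 = 78.)
Step 4: Test statistic W = min(W+, W-) = 37.5.
Step 5: Ties in |d|, so use the tie-corrected normal approximation.
        E[W] = n(n+1)/4 = 12*13/4 = 39.
        Tie groups: |d|=2 (t=3), |d|=3 (t=2), |d|=4 (t=2), |d|=6 (t=2); sum(t^3 - t) = 42.
        Var[W] = n(n+1)(2n+1)/24 - sum(t^3-t)/48 = 3900/24 - 42/48 = 161.625.
        z = (W - E[W]) / sqrt(Var[W]) = (37.5 - 39) / 12.7132 = -0.1180.
        Two-sided p = 2*Phi(z) = 0.906077.
Step 6: alpha = 0.1. fail to reject H0.

W+ = 40.5, W- = 37.5, W = min = 37.5, p = 0.906077, fail to reject H0.


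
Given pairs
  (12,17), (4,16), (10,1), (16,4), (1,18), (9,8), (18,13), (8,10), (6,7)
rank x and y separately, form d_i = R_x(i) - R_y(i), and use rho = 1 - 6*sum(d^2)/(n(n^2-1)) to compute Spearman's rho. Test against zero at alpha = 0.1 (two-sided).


Step 1: Rank x and y separately (midranks; no ties here).
rank(x): 12->7, 4->2, 10->6, 16->8, 1->1, 9->5, 18->9, 8->4, 6->3
rank(y): 17->8, 16->7, 1->1, 4->2, 18->9, 8->4, 13->6, 10->5, 7->3
Step 2: d_i = R_x(i) - R_y(i); compute d_i^2.
  (7-8)^2=1, (2-7)^2=25, (6-1)^2=25, (8-2)^2=36, (1-9)^2=64, (5-4)^2=1, (9-6)^2=9, (4-5)^2=1, (3-3)^2=0
sum(d^2) = 162.
Step 3: rho = 1 - 6*162 / (9*(9^2 - 1)) = 1 - 972/720 = -0.350000.
Step 4: Under H0, t = rho * sqrt((n-2)/(1-rho^2)) = -0.9885 ~ t(7).
Step 5: Two-sided p-value from the t-distribution with 7 df = 0.355820.
Step 6: alpha = 0.1. fail to reject H0.

rho = -0.3500, p = 0.355820, fail to reject H0 at alpha = 0.1.


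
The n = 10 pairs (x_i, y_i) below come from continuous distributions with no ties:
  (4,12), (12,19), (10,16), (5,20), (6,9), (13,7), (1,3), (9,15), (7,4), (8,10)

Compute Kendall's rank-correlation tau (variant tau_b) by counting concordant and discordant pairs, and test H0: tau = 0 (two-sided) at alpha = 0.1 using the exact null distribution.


Step 1: Enumerate the 45 unordered pairs (i,j) with i<j and classify each by sign(x_j-x_i) * sign(y_j-y_i).
  (1,2):dx=+8,dy=+7->C; (1,3):dx=+6,dy=+4->C; (1,4):dx=+1,dy=+8->C; (1,5):dx=+2,dy=-3->D
  (1,6):dx=+9,dy=-5->D; (1,7):dx=-3,dy=-9->C; (1,8):dx=+5,dy=+3->C; (1,9):dx=+3,dy=-8->D
  (1,10):dx=+4,dy=-2->D; (2,3):dx=-2,dy=-3->C; (2,4):dx=-7,dy=+1->D; (2,5):dx=-6,dy=-10->C
  (2,6):dx=+1,dy=-12->D; (2,7):dx=-11,dy=-16->C; (2,8):dx=-3,dy=-4->C; (2,9):dx=-5,dy=-15->C
  (2,10):dx=-4,dy=-9->C; (3,4):dx=-5,dy=+4->D; (3,5):dx=-4,dy=-7->C; (3,6):dx=+3,dy=-9->D
  (3,7):dx=-9,dy=-13->C; (3,8):dx=-1,dy=-1->C; (3,9):dx=-3,dy=-12->C; (3,10):dx=-2,dy=-6->C
  (4,5):dx=+1,dy=-11->D; (4,6):dx=+8,dy=-13->D; (4,7):dx=-4,dy=-17->C; (4,8):dx=+4,dy=-5->D
  (4,9):dx=+2,dy=-16->D; (4,10):dx=+3,dy=-10->D; (5,6):dx=+7,dy=-2->D; (5,7):dx=-5,dy=-6->C
  (5,8):dx=+3,dy=+6->C; (5,9):dx=+1,dy=-5->D; (5,10):dx=+2,dy=+1->C; (6,7):dx=-12,dy=-4->C
  (6,8):dx=-4,dy=+8->D; (6,9):dx=-6,dy=-3->C; (6,10):dx=-5,dy=+3->D; (7,8):dx=+8,dy=+12->C
  (7,9):dx=+6,dy=+1->C; (7,10):dx=+7,dy=+7->C; (8,9):dx=-2,dy=-11->C; (8,10):dx=-1,dy=-5->C
  (9,10):dx=+1,dy=+6->C
Step 2: C = 28, D = 17, total pairs = 45.
Step 3: tau = (C - D)/(n(n-1)/2) = (28 - 17)/45 = 0.244444.
Step 4: Exact two-sided p-value (enumerate n! = 3628800 permutations of y under H0): p = 0.380720.
Step 5: alpha = 0.1. fail to reject H0.

tau_b = 0.2444 (C=28, D=17), p = 0.380720, fail to reject H0.


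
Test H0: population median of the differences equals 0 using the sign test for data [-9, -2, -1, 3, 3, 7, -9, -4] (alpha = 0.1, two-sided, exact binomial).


Step 1: Discard zero differences. Original n = 8; n_eff = number of nonzero differences = 8.
Nonzero differences (with sign): -9, -2, -1, +3, +3, +7, -9, -4
Step 2: Count signs: positive = 3, negative = 5.
Step 3: Under H0: P(positive) = 0.5, so the number of positives S ~ Bin(8, 0.5).
Step 4: Two-sided exact p-value = sum of Bin(8,0.5) probabilities at or below the observed probability = 0.726562.
Step 5: alpha = 0.1. fail to reject H0.

n_eff = 8, pos = 3, neg = 5, p = 0.726562, fail to reject H0.


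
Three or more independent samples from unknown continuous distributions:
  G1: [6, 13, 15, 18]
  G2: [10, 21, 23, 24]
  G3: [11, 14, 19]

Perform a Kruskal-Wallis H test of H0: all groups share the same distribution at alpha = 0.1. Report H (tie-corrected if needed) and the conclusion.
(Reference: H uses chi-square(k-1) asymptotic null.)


Step 1: Combine all N = 11 observations and assign midranks.
sorted (value, group, rank): (6,G1,1), (10,G2,2), (11,G3,3), (13,G1,4), (14,G3,5), (15,G1,6), (18,G1,7), (19,G3,8), (21,G2,9), (23,G2,10), (24,G2,11)
Step 2: Sum ranks within each group.
R_1 = 18 (n_1 = 4)
R_2 = 32 (n_2 = 4)
R_3 = 16 (n_3 = 3)
Step 3: H = 12/(N(N+1)) * sum(R_i^2/n_i) - 3(N+1)
     = 12/(11*12) * (18^2/4 + 32^2/4 + 16^2/3) - 3*12
     = 0.090909 * 422.333 - 36
     = 2.393939.
Step 4: No ties, so H is used without correction.
Step 5: Under H0, H ~ chi^2(2); p-value = 0.302108.
Step 6: alpha = 0.1. fail to reject H0.

H = 2.3939, df = 2, p = 0.302108, fail to reject H0.


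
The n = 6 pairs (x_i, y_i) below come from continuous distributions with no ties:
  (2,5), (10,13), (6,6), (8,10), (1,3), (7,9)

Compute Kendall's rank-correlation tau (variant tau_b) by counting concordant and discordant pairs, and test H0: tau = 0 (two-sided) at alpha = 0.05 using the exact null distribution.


Step 1: Enumerate the 15 unordered pairs (i,j) with i<j and classify each by sign(x_j-x_i) * sign(y_j-y_i).
  (1,2):dx=+8,dy=+8->C; (1,3):dx=+4,dy=+1->C; (1,4):dx=+6,dy=+5->C; (1,5):dx=-1,dy=-2->C
  (1,6):dx=+5,dy=+4->C; (2,3):dx=-4,dy=-7->C; (2,4):dx=-2,dy=-3->C; (2,5):dx=-9,dy=-10->C
  (2,6):dx=-3,dy=-4->C; (3,4):dx=+2,dy=+4->C; (3,5):dx=-5,dy=-3->C; (3,6):dx=+1,dy=+3->C
  (4,5):dx=-7,dy=-7->C; (4,6):dx=-1,dy=-1->C; (5,6):dx=+6,dy=+6->C
Step 2: C = 15, D = 0, total pairs = 15.
Step 3: tau = (C - D)/(n(n-1)/2) = (15 - 0)/15 = 1.000000.
Step 4: Exact two-sided p-value (enumerate n! = 720 permutations of y under H0): p = 0.002778.
Step 5: alpha = 0.05. reject H0.

tau_b = 1.0000 (C=15, D=0), p = 0.002778, reject H0.


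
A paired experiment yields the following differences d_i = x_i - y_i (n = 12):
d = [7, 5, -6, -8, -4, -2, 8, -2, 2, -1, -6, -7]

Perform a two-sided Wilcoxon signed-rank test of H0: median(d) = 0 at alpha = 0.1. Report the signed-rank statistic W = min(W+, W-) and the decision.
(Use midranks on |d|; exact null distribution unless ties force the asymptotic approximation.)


Step 1: Drop any zero differences (none here) and take |d_i|.
|d| = [7, 5, 6, 8, 4, 2, 8, 2, 2, 1, 6, 7]
Step 2: Midrank |d_i| (ties get averaged ranks).
ranks: |7|->9.5, |5|->6, |6|->7.5, |8|->11.5, |4|->5, |2|->3, |8|->11.5, |2|->3, |2|->3, |1|->1, |6|->7.5, |7|->9.5
Step 3: Attach original signs; sum ranks with positive sign and with negative sign.
W+ = 9.5 + 6 + 11.5 + 3 = 30
W- = 7.5 + 11.5 + 5 + 3 + 3 + 1 + 7.5 + 9.5 = 48
(Check: W+ + W- = 78 should equal n(n+1)/2 = 78.)
Step 4: Test statistic W = min(W+, W-) = 30.
Step 5: Ties in |d|, so use the tie-corrected normal approximation.
        E[W] = n(n+1)/4 = 12*13/4 = 39.
        Tie groups: |d|=2 (t=3), |d|=6 (t=2), |d|=7 (t=2), |d|=8 (t=2); sum(t^3 - t) = 42.
        Var[W] = n(n+1)(2n+1)/24 - sum(t^3-t)/48 = 3900/24 - 42/48 = 161.625.
        z = (W - E[W]) / sqrt(Var[W]) = (30 - 39) / 12.7132 = -0.7079.
        Two-sided p = 2*Phi(z) = 0.478991.
Step 6: alpha = 0.1. fail to reject H0.

W+ = 30, W- = 48, W = min = 30, p = 0.478991, fail to reject H0.


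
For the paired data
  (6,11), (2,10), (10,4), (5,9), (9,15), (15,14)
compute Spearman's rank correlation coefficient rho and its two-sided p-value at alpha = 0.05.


Step 1: Rank x and y separately (midranks; no ties here).
rank(x): 6->3, 2->1, 10->5, 5->2, 9->4, 15->6
rank(y): 11->4, 10->3, 4->1, 9->2, 15->6, 14->5
Step 2: d_i = R_x(i) - R_y(i); compute d_i^2.
  (3-4)^2=1, (1-3)^2=4, (5-1)^2=16, (2-2)^2=0, (4-6)^2=4, (6-5)^2=1
sum(d^2) = 26.
Step 3: rho = 1 - 6*26 / (6*(6^2 - 1)) = 1 - 156/210 = 0.257143.
Step 4: Under H0, t = rho * sqrt((n-2)/(1-rho^2)) = 0.5322 ~ t(4).
Step 5: Two-sided p-value from the t-distribution with 4 df = 0.622787.
Step 6: alpha = 0.05. fail to reject H0.

rho = 0.2571, p = 0.622787, fail to reject H0 at alpha = 0.05.


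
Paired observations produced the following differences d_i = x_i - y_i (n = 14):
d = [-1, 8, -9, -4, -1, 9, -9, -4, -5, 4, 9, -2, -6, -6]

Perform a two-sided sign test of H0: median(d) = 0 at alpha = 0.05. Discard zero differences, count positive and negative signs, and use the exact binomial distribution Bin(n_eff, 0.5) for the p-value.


Step 1: Discard zero differences. Original n = 14; n_eff = number of nonzero differences = 14.
Nonzero differences (with sign): -1, +8, -9, -4, -1, +9, -9, -4, -5, +4, +9, -2, -6, -6
Step 2: Count signs: positive = 4, negative = 10.
Step 3: Under H0: P(positive) = 0.5, so the number of positives S ~ Bin(14, 0.5).
Step 4: Two-sided exact p-value = sum of Bin(14,0.5) probabilities at or below the observed probability = 0.179565.
Step 5: alpha = 0.05. fail to reject H0.

n_eff = 14, pos = 4, neg = 10, p = 0.179565, fail to reject H0.


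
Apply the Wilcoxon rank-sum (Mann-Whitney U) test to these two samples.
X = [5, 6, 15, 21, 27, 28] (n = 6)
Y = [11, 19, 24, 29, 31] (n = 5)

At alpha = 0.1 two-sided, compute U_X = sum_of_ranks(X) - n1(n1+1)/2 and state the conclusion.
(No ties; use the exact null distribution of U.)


Step 1: Combine and sort all 11 observations; assign midranks.
sorted (value, group): (5,X), (6,X), (11,Y), (15,X), (19,Y), (21,X), (24,Y), (27,X), (28,X), (29,Y), (31,Y)
ranks: 5->1, 6->2, 11->3, 15->4, 19->5, 21->6, 24->7, 27->8, 28->9, 29->10, 31->11
Step 2: Rank sum for X: R1 = 1 + 2 + 4 + 6 + 8 + 9 = 30.
Step 3: U_X = R1 - n1(n1+1)/2 = 30 - 6*7/2 = 30 - 21 = 9.
       U_Y = n1*n2 - U_X = 30 - 9 = 21.
Step 4: No ties, so the exact null distribution of U (based on enumerating the C(11,6) = 462 equally likely rank assignments) gives the two-sided p-value.
Step 5: p-value = 0.329004; compare to alpha = 0.1. fail to reject H0.

U_X = 9, p = 0.329004, fail to reject H0 at alpha = 0.1.


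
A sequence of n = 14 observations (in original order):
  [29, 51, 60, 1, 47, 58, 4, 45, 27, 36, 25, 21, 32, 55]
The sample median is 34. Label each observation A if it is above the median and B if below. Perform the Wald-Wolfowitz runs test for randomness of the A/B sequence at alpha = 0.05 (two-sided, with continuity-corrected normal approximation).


Step 1: Compute median = 34; label A = above, B = below.
Labels in order: BAABAABABABBBA  (n_A = 7, n_B = 7)
Step 2: Count runs R = 10.
Step 3: Under H0 (random ordering), E[R] = 2*n_A*n_B/(n_A+n_B) + 1 = 2*7*7/14 + 1 = 8.0000.
        Var[R] = 2*n_A*n_B*(2*n_A*n_B - n_A - n_B) / ((n_A+n_B)^2 * (n_A+n_B-1)) = 8232/2548 = 3.2308.
        SD[R] = 1.7974.
Step 4: Continuity-corrected z = (R - 0.5 - E[R]) / SD[R] = (10 - 0.5 - 8.0000) / 1.7974 = 0.8345.
Step 5: Two-sided p-value via normal approximation = 2*(1 - Phi(|z|)) = 0.403986.
Step 6: alpha = 0.05. fail to reject H0.

R = 10, z = 0.8345, p = 0.403986, fail to reject H0.


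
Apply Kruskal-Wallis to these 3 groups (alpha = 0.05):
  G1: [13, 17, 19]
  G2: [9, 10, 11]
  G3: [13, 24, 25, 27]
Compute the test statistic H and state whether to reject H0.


Step 1: Combine all N = 10 observations and assign midranks.
sorted (value, group, rank): (9,G2,1), (10,G2,2), (11,G2,3), (13,G1,4.5), (13,G3,4.5), (17,G1,6), (19,G1,7), (24,G3,8), (25,G3,9), (27,G3,10)
Step 2: Sum ranks within each group.
R_1 = 17.5 (n_1 = 3)
R_2 = 6 (n_2 = 3)
R_3 = 31.5 (n_3 = 4)
Step 3: H = 12/(N(N+1)) * sum(R_i^2/n_i) - 3(N+1)
     = 12/(10*11) * (17.5^2/3 + 6^2/3 + 31.5^2/4) - 3*11
     = 0.109091 * 362.146 - 33
     = 6.506818.
Step 4: Ties present; correction factor C = 1 - 6/(10^3 - 10) = 0.993939. Corrected H = 6.506818 / 0.993939 = 6.546494.
Step 5: Under H0, H ~ chi^2(2); p-value = 0.037883.
Step 6: alpha = 0.05. reject H0.

H = 6.5465, df = 2, p = 0.037883, reject H0.


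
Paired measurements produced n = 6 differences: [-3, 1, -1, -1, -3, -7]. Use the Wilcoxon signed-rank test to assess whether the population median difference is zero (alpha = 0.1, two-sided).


Step 1: Drop any zero differences (none here) and take |d_i|.
|d| = [3, 1, 1, 1, 3, 7]
Step 2: Midrank |d_i| (ties get averaged ranks).
ranks: |3|->4.5, |1|->2, |1|->2, |1|->2, |3|->4.5, |7|->6
Step 3: Attach original signs; sum ranks with positive sign and with negative sign.
W+ = 2 = 2
W- = 4.5 + 2 + 2 + 4.5 + 6 = 19
(Check: W+ + W- = 21 should equal n(n+1)/2 = 21.)
Step 4: Test statistic W = min(W+, W-) = 2.
Step 5: Ties in |d|, so use the tie-corrected normal approximation.
        E[W] = n(n+1)/4 = 6*7/4 = 10.5.
        Tie groups: |d|=1 (t=3), |d|=3 (t=2); sum(t^3 - t) = 30.
        Var[W] = n(n+1)(2n+1)/24 - sum(t^3-t)/48 = 546/24 - 30/48 = 22.125.
        z = (W - E[W]) / sqrt(Var[W]) = (2 - 10.5) / 4.7037 = -1.8071.
        Two-sided p = 2*Phi(z) = 0.070750.
Step 6: alpha = 0.1. reject H0.

W+ = 2, W- = 19, W = min = 2, p = 0.070750, reject H0.


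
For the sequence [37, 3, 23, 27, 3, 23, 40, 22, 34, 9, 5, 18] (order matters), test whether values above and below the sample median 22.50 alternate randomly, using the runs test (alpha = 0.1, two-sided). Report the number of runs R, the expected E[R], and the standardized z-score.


Step 1: Compute median = 22.50; label A = above, B = below.
Labels in order: ABAABAABABBB  (n_A = 6, n_B = 6)
Step 2: Count runs R = 8.
Step 3: Under H0 (random ordering), E[R] = 2*n_A*n_B/(n_A+n_B) + 1 = 2*6*6/12 + 1 = 7.0000.
        Var[R] = 2*n_A*n_B*(2*n_A*n_B - n_A - n_B) / ((n_A+n_B)^2 * (n_A+n_B-1)) = 4320/1584 = 2.7273.
        SD[R] = 1.6514.
Step 4: Continuity-corrected z = (R - 0.5 - E[R]) / SD[R] = (8 - 0.5 - 7.0000) / 1.6514 = 0.3028.
Step 5: Two-sided p-value via normal approximation = 2*(1 - Phi(|z|)) = 0.762069.
Step 6: alpha = 0.1. fail to reject H0.

R = 8, z = 0.3028, p = 0.762069, fail to reject H0.


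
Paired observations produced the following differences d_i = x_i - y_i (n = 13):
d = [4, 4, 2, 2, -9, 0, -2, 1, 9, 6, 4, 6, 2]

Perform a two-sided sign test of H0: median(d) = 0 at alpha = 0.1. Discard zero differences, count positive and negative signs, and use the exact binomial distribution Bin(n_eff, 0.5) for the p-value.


Step 1: Discard zero differences. Original n = 13; n_eff = number of nonzero differences = 12.
Nonzero differences (with sign): +4, +4, +2, +2, -9, -2, +1, +9, +6, +4, +6, +2
Step 2: Count signs: positive = 10, negative = 2.
Step 3: Under H0: P(positive) = 0.5, so the number of positives S ~ Bin(12, 0.5).
Step 4: Two-sided exact p-value = sum of Bin(12,0.5) probabilities at or below the observed probability = 0.038574.
Step 5: alpha = 0.1. reject H0.

n_eff = 12, pos = 10, neg = 2, p = 0.038574, reject H0.


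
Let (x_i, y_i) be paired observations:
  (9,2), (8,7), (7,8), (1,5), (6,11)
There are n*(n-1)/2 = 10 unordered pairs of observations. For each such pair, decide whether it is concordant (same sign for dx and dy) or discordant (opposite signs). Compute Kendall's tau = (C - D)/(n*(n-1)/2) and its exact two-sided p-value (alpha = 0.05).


Step 1: Enumerate the 10 unordered pairs (i,j) with i<j and classify each by sign(x_j-x_i) * sign(y_j-y_i).
  (1,2):dx=-1,dy=+5->D; (1,3):dx=-2,dy=+6->D; (1,4):dx=-8,dy=+3->D; (1,5):dx=-3,dy=+9->D
  (2,3):dx=-1,dy=+1->D; (2,4):dx=-7,dy=-2->C; (2,5):dx=-2,dy=+4->D; (3,4):dx=-6,dy=-3->C
  (3,5):dx=-1,dy=+3->D; (4,5):dx=+5,dy=+6->C
Step 2: C = 3, D = 7, total pairs = 10.
Step 3: tau = (C - D)/(n(n-1)/2) = (3 - 7)/10 = -0.400000.
Step 4: Exact two-sided p-value (enumerate n! = 120 permutations of y under H0): p = 0.483333.
Step 5: alpha = 0.05. fail to reject H0.

tau_b = -0.4000 (C=3, D=7), p = 0.483333, fail to reject H0.


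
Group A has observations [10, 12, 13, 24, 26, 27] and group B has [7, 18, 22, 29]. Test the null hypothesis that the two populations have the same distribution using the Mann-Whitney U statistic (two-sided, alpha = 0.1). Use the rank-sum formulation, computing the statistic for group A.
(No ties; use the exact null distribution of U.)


Step 1: Combine and sort all 10 observations; assign midranks.
sorted (value, group): (7,Y), (10,X), (12,X), (13,X), (18,Y), (22,Y), (24,X), (26,X), (27,X), (29,Y)
ranks: 7->1, 10->2, 12->3, 13->4, 18->5, 22->6, 24->7, 26->8, 27->9, 29->10
Step 2: Rank sum for X: R1 = 2 + 3 + 4 + 7 + 8 + 9 = 33.
Step 3: U_X = R1 - n1(n1+1)/2 = 33 - 6*7/2 = 33 - 21 = 12.
       U_Y = n1*n2 - U_X = 24 - 12 = 12.
Step 4: No ties, so the exact null distribution of U (based on enumerating the C(10,6) = 210 equally likely rank assignments) gives the two-sided p-value.
Step 5: p-value = 1.000000; compare to alpha = 0.1. fail to reject H0.

U_X = 12, p = 1.000000, fail to reject H0 at alpha = 0.1.


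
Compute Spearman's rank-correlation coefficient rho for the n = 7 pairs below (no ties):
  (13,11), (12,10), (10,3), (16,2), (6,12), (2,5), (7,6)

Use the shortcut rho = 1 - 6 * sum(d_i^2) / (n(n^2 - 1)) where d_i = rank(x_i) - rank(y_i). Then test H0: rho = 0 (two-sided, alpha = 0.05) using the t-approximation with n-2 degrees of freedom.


Step 1: Rank x and y separately (midranks; no ties here).
rank(x): 13->6, 12->5, 10->4, 16->7, 6->2, 2->1, 7->3
rank(y): 11->6, 10->5, 3->2, 2->1, 12->7, 5->3, 6->4
Step 2: d_i = R_x(i) - R_y(i); compute d_i^2.
  (6-6)^2=0, (5-5)^2=0, (4-2)^2=4, (7-1)^2=36, (2-7)^2=25, (1-3)^2=4, (3-4)^2=1
sum(d^2) = 70.
Step 3: rho = 1 - 6*70 / (7*(7^2 - 1)) = 1 - 420/336 = -0.250000.
Step 4: Under H0, t = rho * sqrt((n-2)/(1-rho^2)) = -0.5774 ~ t(5).
Step 5: Two-sided p-value from the t-distribution with 5 df = 0.588724.
Step 6: alpha = 0.05. fail to reject H0.

rho = -0.2500, p = 0.588724, fail to reject H0 at alpha = 0.05.


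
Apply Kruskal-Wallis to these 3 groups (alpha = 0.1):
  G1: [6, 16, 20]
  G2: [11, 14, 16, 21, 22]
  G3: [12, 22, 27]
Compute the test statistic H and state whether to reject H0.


Step 1: Combine all N = 11 observations and assign midranks.
sorted (value, group, rank): (6,G1,1), (11,G2,2), (12,G3,3), (14,G2,4), (16,G1,5.5), (16,G2,5.5), (20,G1,7), (21,G2,8), (22,G2,9.5), (22,G3,9.5), (27,G3,11)
Step 2: Sum ranks within each group.
R_1 = 13.5 (n_1 = 3)
R_2 = 29 (n_2 = 5)
R_3 = 23.5 (n_3 = 3)
Step 3: H = 12/(N(N+1)) * sum(R_i^2/n_i) - 3(N+1)
     = 12/(11*12) * (13.5^2/3 + 29^2/5 + 23.5^2/3) - 3*12
     = 0.090909 * 413.033 - 36
     = 1.548485.
Step 4: Ties present; correction factor C = 1 - 12/(11^3 - 11) = 0.990909. Corrected H = 1.548485 / 0.990909 = 1.562691.
Step 5: Under H0, H ~ chi^2(2); p-value = 0.457790.
Step 6: alpha = 0.1. fail to reject H0.

H = 1.5627, df = 2, p = 0.457790, fail to reject H0.


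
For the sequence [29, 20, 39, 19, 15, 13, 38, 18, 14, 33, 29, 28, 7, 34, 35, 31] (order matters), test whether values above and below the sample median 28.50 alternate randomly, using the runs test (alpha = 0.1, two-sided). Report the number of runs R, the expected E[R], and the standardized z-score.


Step 1: Compute median = 28.50; label A = above, B = below.
Labels in order: ABABBBABBAABBAAA  (n_A = 8, n_B = 8)
Step 2: Count runs R = 9.
Step 3: Under H0 (random ordering), E[R] = 2*n_A*n_B/(n_A+n_B) + 1 = 2*8*8/16 + 1 = 9.0000.
        Var[R] = 2*n_A*n_B*(2*n_A*n_B - n_A - n_B) / ((n_A+n_B)^2 * (n_A+n_B-1)) = 14336/3840 = 3.7333.
        SD[R] = 1.9322.
Step 4: R = E[R], so z = 0 with no continuity correction.
Step 5: Two-sided p-value via normal approximation = 2*(1 - Phi(|z|)) = 1.000000.
Step 6: alpha = 0.1. fail to reject H0.

R = 9, z = 0.0000, p = 1.000000, fail to reject H0.


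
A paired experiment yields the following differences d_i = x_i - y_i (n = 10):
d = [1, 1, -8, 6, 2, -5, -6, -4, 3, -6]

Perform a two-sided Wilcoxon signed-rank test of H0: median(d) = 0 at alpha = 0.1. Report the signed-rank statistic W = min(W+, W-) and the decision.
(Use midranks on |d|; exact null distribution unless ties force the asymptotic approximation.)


Step 1: Drop any zero differences (none here) and take |d_i|.
|d| = [1, 1, 8, 6, 2, 5, 6, 4, 3, 6]
Step 2: Midrank |d_i| (ties get averaged ranks).
ranks: |1|->1.5, |1|->1.5, |8|->10, |6|->8, |2|->3, |5|->6, |6|->8, |4|->5, |3|->4, |6|->8
Step 3: Attach original signs; sum ranks with positive sign and with negative sign.
W+ = 1.5 + 1.5 + 8 + 3 + 4 = 18
W- = 10 + 6 + 8 + 5 + 8 = 37
(Check: W+ + W- = 55 should equal n(n+1)/2 = 55.)
Step 4: Test statistic W = min(W+, W-) = 18.
Step 5: Ties in |d|, so use the tie-corrected normal approximation.
        E[W] = n(n+1)/4 = 10*11/4 = 27.5.
        Tie groups: |d|=1 (t=2), |d|=6 (t=3); sum(t^3 - t) = 30.
        Var[W] = n(n+1)(2n+1)/24 - sum(t^3-t)/48 = 2310/24 - 30/48 = 95.625.
        z = (W - E[W]) / sqrt(Var[W]) = (18 - 27.5) / 9.7788 = -0.9715.
        Two-sided p = 2*Phi(z) = 0.331305.
Step 6: alpha = 0.1. fail to reject H0.

W+ = 18, W- = 37, W = min = 18, p = 0.331305, fail to reject H0.


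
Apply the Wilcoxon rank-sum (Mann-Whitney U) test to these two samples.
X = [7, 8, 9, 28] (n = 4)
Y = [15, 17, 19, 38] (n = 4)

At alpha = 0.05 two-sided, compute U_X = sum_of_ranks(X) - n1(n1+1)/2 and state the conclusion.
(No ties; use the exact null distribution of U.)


Step 1: Combine and sort all 8 observations; assign midranks.
sorted (value, group): (7,X), (8,X), (9,X), (15,Y), (17,Y), (19,Y), (28,X), (38,Y)
ranks: 7->1, 8->2, 9->3, 15->4, 17->5, 19->6, 28->7, 38->8
Step 2: Rank sum for X: R1 = 1 + 2 + 3 + 7 = 13.
Step 3: U_X = R1 - n1(n1+1)/2 = 13 - 4*5/2 = 13 - 10 = 3.
       U_Y = n1*n2 - U_X = 16 - 3 = 13.
Step 4: No ties, so the exact null distribution of U (based on enumerating the C(8,4) = 70 equally likely rank assignments) gives the two-sided p-value.
Step 5: p-value = 0.200000; compare to alpha = 0.05. fail to reject H0.

U_X = 3, p = 0.200000, fail to reject H0 at alpha = 0.05.


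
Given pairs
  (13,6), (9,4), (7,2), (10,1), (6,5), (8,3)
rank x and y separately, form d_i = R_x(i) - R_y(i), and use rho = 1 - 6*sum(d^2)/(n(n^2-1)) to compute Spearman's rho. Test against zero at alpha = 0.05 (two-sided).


Step 1: Rank x and y separately (midranks; no ties here).
rank(x): 13->6, 9->4, 7->2, 10->5, 6->1, 8->3
rank(y): 6->6, 4->4, 2->2, 1->1, 5->5, 3->3
Step 2: d_i = R_x(i) - R_y(i); compute d_i^2.
  (6-6)^2=0, (4-4)^2=0, (2-2)^2=0, (5-1)^2=16, (1-5)^2=16, (3-3)^2=0
sum(d^2) = 32.
Step 3: rho = 1 - 6*32 / (6*(6^2 - 1)) = 1 - 192/210 = 0.085714.
Step 4: Under H0, t = rho * sqrt((n-2)/(1-rho^2)) = 0.1721 ~ t(4).
Step 5: Two-sided p-value from the t-distribution with 4 df = 0.871743.
Step 6: alpha = 0.05. fail to reject H0.

rho = 0.0857, p = 0.871743, fail to reject H0 at alpha = 0.05.


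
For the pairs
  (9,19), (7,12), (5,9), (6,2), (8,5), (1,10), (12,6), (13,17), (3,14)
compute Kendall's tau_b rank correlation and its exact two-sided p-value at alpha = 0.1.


Step 1: Enumerate the 36 unordered pairs (i,j) with i<j and classify each by sign(x_j-x_i) * sign(y_j-y_i).
  (1,2):dx=-2,dy=-7->C; (1,3):dx=-4,dy=-10->C; (1,4):dx=-3,dy=-17->C; (1,5):dx=-1,dy=-14->C
  (1,6):dx=-8,dy=-9->C; (1,7):dx=+3,dy=-13->D; (1,8):dx=+4,dy=-2->D; (1,9):dx=-6,dy=-5->C
  (2,3):dx=-2,dy=-3->C; (2,4):dx=-1,dy=-10->C; (2,5):dx=+1,dy=-7->D; (2,6):dx=-6,dy=-2->C
  (2,7):dx=+5,dy=-6->D; (2,8):dx=+6,dy=+5->C; (2,9):dx=-4,dy=+2->D; (3,4):dx=+1,dy=-7->D
  (3,5):dx=+3,dy=-4->D; (3,6):dx=-4,dy=+1->D; (3,7):dx=+7,dy=-3->D; (3,8):dx=+8,dy=+8->C
  (3,9):dx=-2,dy=+5->D; (4,5):dx=+2,dy=+3->C; (4,6):dx=-5,dy=+8->D; (4,7):dx=+6,dy=+4->C
  (4,8):dx=+7,dy=+15->C; (4,9):dx=-3,dy=+12->D; (5,6):dx=-7,dy=+5->D; (5,7):dx=+4,dy=+1->C
  (5,8):dx=+5,dy=+12->C; (5,9):dx=-5,dy=+9->D; (6,7):dx=+11,dy=-4->D; (6,8):dx=+12,dy=+7->C
  (6,9):dx=+2,dy=+4->C; (7,8):dx=+1,dy=+11->C; (7,9):dx=-9,dy=+8->D; (8,9):dx=-10,dy=-3->C
Step 2: C = 20, D = 16, total pairs = 36.
Step 3: tau = (C - D)/(n(n-1)/2) = (20 - 16)/36 = 0.111111.
Step 4: Exact two-sided p-value (enumerate n! = 362880 permutations of y under H0): p = 0.761414.
Step 5: alpha = 0.1. fail to reject H0.

tau_b = 0.1111 (C=20, D=16), p = 0.761414, fail to reject H0.


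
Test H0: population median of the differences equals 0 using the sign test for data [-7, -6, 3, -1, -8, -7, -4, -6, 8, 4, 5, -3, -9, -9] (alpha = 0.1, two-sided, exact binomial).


Step 1: Discard zero differences. Original n = 14; n_eff = number of nonzero differences = 14.
Nonzero differences (with sign): -7, -6, +3, -1, -8, -7, -4, -6, +8, +4, +5, -3, -9, -9
Step 2: Count signs: positive = 4, negative = 10.
Step 3: Under H0: P(positive) = 0.5, so the number of positives S ~ Bin(14, 0.5).
Step 4: Two-sided exact p-value = sum of Bin(14,0.5) probabilities at or below the observed probability = 0.179565.
Step 5: alpha = 0.1. fail to reject H0.

n_eff = 14, pos = 4, neg = 10, p = 0.179565, fail to reject H0.


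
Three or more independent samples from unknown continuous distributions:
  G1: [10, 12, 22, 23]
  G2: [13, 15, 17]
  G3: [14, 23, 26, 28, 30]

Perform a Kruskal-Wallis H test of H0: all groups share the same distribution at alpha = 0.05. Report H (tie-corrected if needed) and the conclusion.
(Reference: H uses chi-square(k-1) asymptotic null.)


Step 1: Combine all N = 12 observations and assign midranks.
sorted (value, group, rank): (10,G1,1), (12,G1,2), (13,G2,3), (14,G3,4), (15,G2,5), (17,G2,6), (22,G1,7), (23,G1,8.5), (23,G3,8.5), (26,G3,10), (28,G3,11), (30,G3,12)
Step 2: Sum ranks within each group.
R_1 = 18.5 (n_1 = 4)
R_2 = 14 (n_2 = 3)
R_3 = 45.5 (n_3 = 5)
Step 3: H = 12/(N(N+1)) * sum(R_i^2/n_i) - 3(N+1)
     = 12/(12*13) * (18.5^2/4 + 14^2/3 + 45.5^2/5) - 3*13
     = 0.076923 * 564.946 - 39
     = 4.457372.
Step 4: Ties present; correction factor C = 1 - 6/(12^3 - 12) = 0.996503. Corrected H = 4.457372 / 0.996503 = 4.473012.
Step 5: Under H0, H ~ chi^2(2); p-value = 0.106831.
Step 6: alpha = 0.05. fail to reject H0.

H = 4.4730, df = 2, p = 0.106831, fail to reject H0.


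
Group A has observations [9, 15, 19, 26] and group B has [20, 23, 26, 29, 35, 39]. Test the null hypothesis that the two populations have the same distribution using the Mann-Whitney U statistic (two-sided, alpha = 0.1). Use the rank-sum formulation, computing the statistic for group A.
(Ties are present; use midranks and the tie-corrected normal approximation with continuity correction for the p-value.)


Step 1: Combine and sort all 10 observations; assign midranks.
sorted (value, group): (9,X), (15,X), (19,X), (20,Y), (23,Y), (26,X), (26,Y), (29,Y), (35,Y), (39,Y)
ranks: 9->1, 15->2, 19->3, 20->4, 23->5, 26->6.5, 26->6.5, 29->8, 35->9, 39->10
Step 2: Rank sum for X: R1 = 1 + 2 + 3 + 6.5 = 12.5.
Step 3: U_X = R1 - n1(n1+1)/2 = 12.5 - 4*5/2 = 12.5 - 10 = 2.5.
       U_Y = n1*n2 - U_X = 24 - 2.5 = 21.5.
Step 4: Ties are present, so use the tie-corrected normal approximation (with continuity correction) for the p-value.
Step 5: p-value = 0.054273; compare to alpha = 0.1. reject H0.

U_X = 2.5, p = 0.054273, reject H0 at alpha = 0.1.


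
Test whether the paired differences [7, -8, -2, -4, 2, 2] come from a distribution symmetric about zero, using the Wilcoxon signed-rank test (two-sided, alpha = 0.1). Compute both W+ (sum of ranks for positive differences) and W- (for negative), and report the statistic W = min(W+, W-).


Step 1: Drop any zero differences (none here) and take |d_i|.
|d| = [7, 8, 2, 4, 2, 2]
Step 2: Midrank |d_i| (ties get averaged ranks).
ranks: |7|->5, |8|->6, |2|->2, |4|->4, |2|->2, |2|->2
Step 3: Attach original signs; sum ranks with positive sign and with negative sign.
W+ = 5 + 2 + 2 = 9
W- = 6 + 2 + 4 = 12
(Check: W+ + W- = 21 should equal n(n+1)/2 = 21.)
Step 4: Test statistic W = min(W+, W-) = 9.
Step 5: Ties in |d|, so use the tie-corrected normal approximation.
        E[W] = n(n+1)/4 = 6*7/4 = 10.5.
        Tie groups: |d|=2 (t=3); sum(t^3 - t) = 24.
        Var[W] = n(n+1)(2n+1)/24 - sum(t^3-t)/48 = 546/24 - 24/48 = 22.25.
        z = (W - E[W]) / sqrt(Var[W]) = (9 - 10.5) / 4.7170 = -0.3180.
        Two-sided p = 2*Phi(z) = 0.750485.
Step 6: alpha = 0.1. fail to reject H0.

W+ = 9, W- = 12, W = min = 9, p = 0.750485, fail to reject H0.


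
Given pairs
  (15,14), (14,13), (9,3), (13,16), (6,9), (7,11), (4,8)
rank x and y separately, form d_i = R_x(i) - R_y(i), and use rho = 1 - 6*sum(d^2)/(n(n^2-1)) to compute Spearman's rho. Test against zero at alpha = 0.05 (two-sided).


Step 1: Rank x and y separately (midranks; no ties here).
rank(x): 15->7, 14->6, 9->4, 13->5, 6->2, 7->3, 4->1
rank(y): 14->6, 13->5, 3->1, 16->7, 9->3, 11->4, 8->2
Step 2: d_i = R_x(i) - R_y(i); compute d_i^2.
  (7-6)^2=1, (6-5)^2=1, (4-1)^2=9, (5-7)^2=4, (2-3)^2=1, (3-4)^2=1, (1-2)^2=1
sum(d^2) = 18.
Step 3: rho = 1 - 6*18 / (7*(7^2 - 1)) = 1 - 108/336 = 0.678571.
Step 4: Under H0, t = rho * sqrt((n-2)/(1-rho^2)) = 2.0657 ~ t(5).
Step 5: Two-sided p-value from the t-distribution with 5 df = 0.093750.
Step 6: alpha = 0.05. fail to reject H0.

rho = 0.6786, p = 0.093750, fail to reject H0 at alpha = 0.05.


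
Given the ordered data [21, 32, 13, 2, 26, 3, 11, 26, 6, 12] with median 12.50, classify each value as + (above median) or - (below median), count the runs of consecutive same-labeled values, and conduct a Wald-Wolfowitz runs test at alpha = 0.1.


Step 1: Compute median = 12.50; label A = above, B = below.
Labels in order: AAABABBABB  (n_A = 5, n_B = 5)
Step 2: Count runs R = 6.
Step 3: Under H0 (random ordering), E[R] = 2*n_A*n_B/(n_A+n_B) + 1 = 2*5*5/10 + 1 = 6.0000.
        Var[R] = 2*n_A*n_B*(2*n_A*n_B - n_A - n_B) / ((n_A+n_B)^2 * (n_A+n_B-1)) = 2000/900 = 2.2222.
        SD[R] = 1.4907.
Step 4: R = E[R], so z = 0 with no continuity correction.
Step 5: Two-sided p-value via normal approximation = 2*(1 - Phi(|z|)) = 1.000000.
Step 6: alpha = 0.1. fail to reject H0.

R = 6, z = 0.0000, p = 1.000000, fail to reject H0.


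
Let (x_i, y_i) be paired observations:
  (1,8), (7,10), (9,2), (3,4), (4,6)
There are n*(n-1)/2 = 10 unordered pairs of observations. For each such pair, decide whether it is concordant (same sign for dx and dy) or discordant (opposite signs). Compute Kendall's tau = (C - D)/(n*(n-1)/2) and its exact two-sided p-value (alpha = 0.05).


Step 1: Enumerate the 10 unordered pairs (i,j) with i<j and classify each by sign(x_j-x_i) * sign(y_j-y_i).
  (1,2):dx=+6,dy=+2->C; (1,3):dx=+8,dy=-6->D; (1,4):dx=+2,dy=-4->D; (1,5):dx=+3,dy=-2->D
  (2,3):dx=+2,dy=-8->D; (2,4):dx=-4,dy=-6->C; (2,5):dx=-3,dy=-4->C; (3,4):dx=-6,dy=+2->D
  (3,5):dx=-5,dy=+4->D; (4,5):dx=+1,dy=+2->C
Step 2: C = 4, D = 6, total pairs = 10.
Step 3: tau = (C - D)/(n(n-1)/2) = (4 - 6)/10 = -0.200000.
Step 4: Exact two-sided p-value (enumerate n! = 120 permutations of y under H0): p = 0.816667.
Step 5: alpha = 0.05. fail to reject H0.

tau_b = -0.2000 (C=4, D=6), p = 0.816667, fail to reject H0.


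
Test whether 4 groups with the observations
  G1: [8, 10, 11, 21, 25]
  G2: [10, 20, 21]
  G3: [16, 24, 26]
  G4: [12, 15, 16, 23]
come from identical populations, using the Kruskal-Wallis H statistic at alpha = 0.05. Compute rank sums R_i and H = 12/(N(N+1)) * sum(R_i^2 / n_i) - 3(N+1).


Step 1: Combine all N = 15 observations and assign midranks.
sorted (value, group, rank): (8,G1,1), (10,G1,2.5), (10,G2,2.5), (11,G1,4), (12,G4,5), (15,G4,6), (16,G3,7.5), (16,G4,7.5), (20,G2,9), (21,G1,10.5), (21,G2,10.5), (23,G4,12), (24,G3,13), (25,G1,14), (26,G3,15)
Step 2: Sum ranks within each group.
R_1 = 32 (n_1 = 5)
R_2 = 22 (n_2 = 3)
R_3 = 35.5 (n_3 = 3)
R_4 = 30.5 (n_4 = 4)
Step 3: H = 12/(N(N+1)) * sum(R_i^2/n_i) - 3(N+1)
     = 12/(15*16) * (32^2/5 + 22^2/3 + 35.5^2/3 + 30.5^2/4) - 3*16
     = 0.050000 * 1018.78 - 48
     = 2.938958.
Step 4: Ties present; correction factor C = 1 - 18/(15^3 - 15) = 0.994643. Corrected H = 2.938958 / 0.994643 = 2.954788.
Step 5: Under H0, H ~ chi^2(3); p-value = 0.398649.
Step 6: alpha = 0.05. fail to reject H0.

H = 2.9548, df = 3, p = 0.398649, fail to reject H0.


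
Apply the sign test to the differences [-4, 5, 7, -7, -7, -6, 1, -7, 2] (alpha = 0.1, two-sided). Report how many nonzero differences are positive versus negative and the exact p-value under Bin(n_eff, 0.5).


Step 1: Discard zero differences. Original n = 9; n_eff = number of nonzero differences = 9.
Nonzero differences (with sign): -4, +5, +7, -7, -7, -6, +1, -7, +2
Step 2: Count signs: positive = 4, negative = 5.
Step 3: Under H0: P(positive) = 0.5, so the number of positives S ~ Bin(9, 0.5).
Step 4: Two-sided exact p-value = sum of Bin(9,0.5) probabilities at or below the observed probability = 1.000000.
Step 5: alpha = 0.1. fail to reject H0.

n_eff = 9, pos = 4, neg = 5, p = 1.000000, fail to reject H0.


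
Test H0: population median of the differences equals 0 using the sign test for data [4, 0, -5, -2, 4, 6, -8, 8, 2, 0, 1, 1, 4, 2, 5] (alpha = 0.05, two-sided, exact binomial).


Step 1: Discard zero differences. Original n = 15; n_eff = number of nonzero differences = 13.
Nonzero differences (with sign): +4, -5, -2, +4, +6, -8, +8, +2, +1, +1, +4, +2, +5
Step 2: Count signs: positive = 10, negative = 3.
Step 3: Under H0: P(positive) = 0.5, so the number of positives S ~ Bin(13, 0.5).
Step 4: Two-sided exact p-value = sum of Bin(13,0.5) probabilities at or below the observed probability = 0.092285.
Step 5: alpha = 0.05. fail to reject H0.

n_eff = 13, pos = 10, neg = 3, p = 0.092285, fail to reject H0.


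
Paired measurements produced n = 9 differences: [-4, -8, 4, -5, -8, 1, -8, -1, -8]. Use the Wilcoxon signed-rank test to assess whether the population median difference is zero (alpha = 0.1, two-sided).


Step 1: Drop any zero differences (none here) and take |d_i|.
|d| = [4, 8, 4, 5, 8, 1, 8, 1, 8]
Step 2: Midrank |d_i| (ties get averaged ranks).
ranks: |4|->3.5, |8|->7.5, |4|->3.5, |5|->5, |8|->7.5, |1|->1.5, |8|->7.5, |1|->1.5, |8|->7.5
Step 3: Attach original signs; sum ranks with positive sign and with negative sign.
W+ = 3.5 + 1.5 = 5
W- = 3.5 + 7.5 + 5 + 7.5 + 7.5 + 1.5 + 7.5 = 40
(Check: W+ + W- = 45 should equal n(n+1)/2 = 45.)
Step 4: Test statistic W = min(W+, W-) = 5.
Step 5: Ties in |d|, so use the tie-corrected normal approximation.
        E[W] = n(n+1)/4 = 9*10/4 = 22.5.
        Tie groups: |d|=1 (t=2), |d|=4 (t=2), |d|=8 (t=4); sum(t^3 - t) = 72.
        Var[W] = n(n+1)(2n+1)/24 - sum(t^3-t)/48 = 1710/24 - 72/48 = 69.75.
        z = (W - E[W]) / sqrt(Var[W]) = (5 - 22.5) / 8.3516 = -2.0954.
        Two-sided p = 2*Phi(z) = 0.036136.
Step 6: alpha = 0.1. reject H0.

W+ = 5, W- = 40, W = min = 5, p = 0.036136, reject H0.


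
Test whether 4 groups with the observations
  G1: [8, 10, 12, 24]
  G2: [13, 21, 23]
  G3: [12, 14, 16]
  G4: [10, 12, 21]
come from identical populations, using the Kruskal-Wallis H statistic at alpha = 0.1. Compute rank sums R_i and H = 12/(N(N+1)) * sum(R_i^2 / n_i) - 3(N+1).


Step 1: Combine all N = 13 observations and assign midranks.
sorted (value, group, rank): (8,G1,1), (10,G1,2.5), (10,G4,2.5), (12,G1,5), (12,G3,5), (12,G4,5), (13,G2,7), (14,G3,8), (16,G3,9), (21,G2,10.5), (21,G4,10.5), (23,G2,12), (24,G1,13)
Step 2: Sum ranks within each group.
R_1 = 21.5 (n_1 = 4)
R_2 = 29.5 (n_2 = 3)
R_3 = 22 (n_3 = 3)
R_4 = 18 (n_4 = 3)
Step 3: H = 12/(N(N+1)) * sum(R_i^2/n_i) - 3(N+1)
     = 12/(13*14) * (21.5^2/4 + 29.5^2/3 + 22^2/3 + 18^2/3) - 3*14
     = 0.065934 * 674.979 - 42
     = 2.504121.
Step 4: Ties present; correction factor C = 1 - 36/(13^3 - 13) = 0.983516. Corrected H = 2.504121 / 0.983516 = 2.546089.
Step 5: Under H0, H ~ chi^2(3); p-value = 0.467019.
Step 6: alpha = 0.1. fail to reject H0.

H = 2.5461, df = 3, p = 0.467019, fail to reject H0.


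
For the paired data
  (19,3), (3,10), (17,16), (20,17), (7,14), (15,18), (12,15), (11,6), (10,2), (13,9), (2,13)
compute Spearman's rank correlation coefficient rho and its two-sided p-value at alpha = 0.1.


Step 1: Rank x and y separately (midranks; no ties here).
rank(x): 19->10, 3->2, 17->9, 20->11, 7->3, 15->8, 12->6, 11->5, 10->4, 13->7, 2->1
rank(y): 3->2, 10->5, 16->9, 17->10, 14->7, 18->11, 15->8, 6->3, 2->1, 9->4, 13->6
Step 2: d_i = R_x(i) - R_y(i); compute d_i^2.
  (10-2)^2=64, (2-5)^2=9, (9-9)^2=0, (11-10)^2=1, (3-7)^2=16, (8-11)^2=9, (6-8)^2=4, (5-3)^2=4, (4-1)^2=9, (7-4)^2=9, (1-6)^2=25
sum(d^2) = 150.
Step 3: rho = 1 - 6*150 / (11*(11^2 - 1)) = 1 - 900/1320 = 0.318182.
Step 4: Under H0, t = rho * sqrt((n-2)/(1-rho^2)) = 1.0069 ~ t(9).
Step 5: Two-sided p-value from the t-distribution with 9 df = 0.340298.
Step 6: alpha = 0.1. fail to reject H0.

rho = 0.3182, p = 0.340298, fail to reject H0 at alpha = 0.1.


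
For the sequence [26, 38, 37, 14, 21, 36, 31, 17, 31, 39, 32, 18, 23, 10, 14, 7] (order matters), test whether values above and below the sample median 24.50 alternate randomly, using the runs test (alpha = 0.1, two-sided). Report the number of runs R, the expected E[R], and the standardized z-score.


Step 1: Compute median = 24.50; label A = above, B = below.
Labels in order: AAABBAABAAABBBBB  (n_A = 8, n_B = 8)
Step 2: Count runs R = 6.
Step 3: Under H0 (random ordering), E[R] = 2*n_A*n_B/(n_A+n_B) + 1 = 2*8*8/16 + 1 = 9.0000.
        Var[R] = 2*n_A*n_B*(2*n_A*n_B - n_A - n_B) / ((n_A+n_B)^2 * (n_A+n_B-1)) = 14336/3840 = 3.7333.
        SD[R] = 1.9322.
Step 4: Continuity-corrected z = (R + 0.5 - E[R]) / SD[R] = (6 + 0.5 - 9.0000) / 1.9322 = -1.2939.
Step 5: Two-sided p-value via normal approximation = 2*(1 - Phi(|z|)) = 0.195709.
Step 6: alpha = 0.1. fail to reject H0.

R = 6, z = -1.2939, p = 0.195709, fail to reject H0.


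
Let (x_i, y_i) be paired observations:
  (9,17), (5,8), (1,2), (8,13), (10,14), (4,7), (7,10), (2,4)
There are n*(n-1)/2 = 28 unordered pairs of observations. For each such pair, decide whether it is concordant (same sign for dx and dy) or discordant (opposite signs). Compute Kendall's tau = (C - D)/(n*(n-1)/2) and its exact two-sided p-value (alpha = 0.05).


Step 1: Enumerate the 28 unordered pairs (i,j) with i<j and classify each by sign(x_j-x_i) * sign(y_j-y_i).
  (1,2):dx=-4,dy=-9->C; (1,3):dx=-8,dy=-15->C; (1,4):dx=-1,dy=-4->C; (1,5):dx=+1,dy=-3->D
  (1,6):dx=-5,dy=-10->C; (1,7):dx=-2,dy=-7->C; (1,8):dx=-7,dy=-13->C; (2,3):dx=-4,dy=-6->C
  (2,4):dx=+3,dy=+5->C; (2,5):dx=+5,dy=+6->C; (2,6):dx=-1,dy=-1->C; (2,7):dx=+2,dy=+2->C
  (2,8):dx=-3,dy=-4->C; (3,4):dx=+7,dy=+11->C; (3,5):dx=+9,dy=+12->C; (3,6):dx=+3,dy=+5->C
  (3,7):dx=+6,dy=+8->C; (3,8):dx=+1,dy=+2->C; (4,5):dx=+2,dy=+1->C; (4,6):dx=-4,dy=-6->C
  (4,7):dx=-1,dy=-3->C; (4,8):dx=-6,dy=-9->C; (5,6):dx=-6,dy=-7->C; (5,7):dx=-3,dy=-4->C
  (5,8):dx=-8,dy=-10->C; (6,7):dx=+3,dy=+3->C; (6,8):dx=-2,dy=-3->C; (7,8):dx=-5,dy=-6->C
Step 2: C = 27, D = 1, total pairs = 28.
Step 3: tau = (C - D)/(n(n-1)/2) = (27 - 1)/28 = 0.928571.
Step 4: Exact two-sided p-value (enumerate n! = 40320 permutations of y under H0): p = 0.000397.
Step 5: alpha = 0.05. reject H0.

tau_b = 0.9286 (C=27, D=1), p = 0.000397, reject H0.
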